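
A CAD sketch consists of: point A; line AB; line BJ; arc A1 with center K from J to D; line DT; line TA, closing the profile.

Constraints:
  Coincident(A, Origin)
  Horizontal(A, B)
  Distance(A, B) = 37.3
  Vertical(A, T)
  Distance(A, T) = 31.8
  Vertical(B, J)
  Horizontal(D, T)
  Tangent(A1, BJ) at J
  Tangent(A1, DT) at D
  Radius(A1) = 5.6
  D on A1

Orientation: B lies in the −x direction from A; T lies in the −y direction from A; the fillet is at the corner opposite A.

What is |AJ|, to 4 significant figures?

45.58

A is at the origin; AB is horizontal with |AB| = 37.3 and B on the −x side, so B = (-37.30, 0.000). A and T share the same x with |AT| = 31.8 and T on the −y side, so T = (0.000, -31.80). The virtual corner opposite A is at (-37.30, -31.80). Since A1 is tangent to BJ there, KJ ⟂ BJ and since A1 is tangent to DT there, KD ⟂ DT, with radius 5.6, so the center K sits 5.6 in from both sides at K = (-31.70, -26.20). That places the tangent points at J = (-37.30, -26.20) on BJ and D = (-31.70, -31.80) on DT. Then |AJ| = |J − A| = 45.58.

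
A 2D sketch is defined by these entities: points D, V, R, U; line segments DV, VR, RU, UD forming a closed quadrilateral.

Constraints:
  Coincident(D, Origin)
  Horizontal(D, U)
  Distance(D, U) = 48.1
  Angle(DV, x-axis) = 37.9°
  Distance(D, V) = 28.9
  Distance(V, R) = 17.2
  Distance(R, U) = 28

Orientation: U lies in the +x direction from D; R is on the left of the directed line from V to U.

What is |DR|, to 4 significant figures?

45.97

Checks: |VR| = 17.20 ✓; |RU| = 28.00 ✓.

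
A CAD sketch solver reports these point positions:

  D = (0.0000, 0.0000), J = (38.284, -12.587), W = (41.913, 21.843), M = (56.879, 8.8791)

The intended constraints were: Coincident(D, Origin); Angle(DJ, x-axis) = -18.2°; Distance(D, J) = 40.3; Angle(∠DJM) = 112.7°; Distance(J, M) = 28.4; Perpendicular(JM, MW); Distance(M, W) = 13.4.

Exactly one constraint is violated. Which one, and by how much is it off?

Distance(M, W) = 13.4 — off by 6.40.

D = (0.00, 0.00) ✓; DJ at -18.20° ✓; |DJ| = 40.30 ✓; ∠DJM = 112.7° ✓; |JM| = 28.40 ✓; ∠(JM, MW) = 90.00° ✓; |MW| = 19.80 ✗.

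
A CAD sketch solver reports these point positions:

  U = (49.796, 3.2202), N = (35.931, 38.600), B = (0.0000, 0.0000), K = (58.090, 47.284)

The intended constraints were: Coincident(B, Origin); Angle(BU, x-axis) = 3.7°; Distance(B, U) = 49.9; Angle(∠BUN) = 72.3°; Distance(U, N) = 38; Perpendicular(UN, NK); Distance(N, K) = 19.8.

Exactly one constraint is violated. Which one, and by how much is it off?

Distance(N, K) = 19.8 — off by 4.00.

B = (0.00, 0.00) ✓; BU at 3.700° ✓; |BU| = 49.90 ✓; ∠BUN = 72.30° ✓; |UN| = 38.00 ✓; ∠(UN, NK) = 90.00° ✓; |NK| = 23.80 ✗.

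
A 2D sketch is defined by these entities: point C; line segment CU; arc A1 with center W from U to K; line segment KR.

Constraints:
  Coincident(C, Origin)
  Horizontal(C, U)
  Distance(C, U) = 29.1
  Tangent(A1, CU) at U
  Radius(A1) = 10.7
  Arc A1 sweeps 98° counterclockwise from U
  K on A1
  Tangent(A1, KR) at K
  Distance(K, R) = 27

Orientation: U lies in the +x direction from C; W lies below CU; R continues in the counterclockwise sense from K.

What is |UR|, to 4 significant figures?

39.52

On A1, U sits at bearing 90° from W; a 98° counterclockwise sweep puts K at bearing 188°, so K = W + 10.7·(cos 188°, sin 188°) = (18.50, -12.19). Since A1 is tangent to KR there, WK ⟂ KR, so KR runs along (−sin 188°, cos 188°); with |KR| = 27.0, R = (22.26, -38.93). Then |UR| = |R − U| = 39.52.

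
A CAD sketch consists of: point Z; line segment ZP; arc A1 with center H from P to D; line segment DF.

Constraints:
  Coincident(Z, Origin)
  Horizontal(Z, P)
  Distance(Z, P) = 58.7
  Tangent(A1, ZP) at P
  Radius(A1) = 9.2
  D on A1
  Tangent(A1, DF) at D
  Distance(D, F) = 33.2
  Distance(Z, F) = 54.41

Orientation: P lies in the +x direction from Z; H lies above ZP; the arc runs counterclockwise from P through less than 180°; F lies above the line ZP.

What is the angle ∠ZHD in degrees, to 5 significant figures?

139.10°

Checks: |ZP| = 58.70 ✓; |HD| = 9.200 ✓; ∠(HD, DF) = 90.00° ✓; |DF| = 33.20 ✓; |ZF| = 54.41 ✓.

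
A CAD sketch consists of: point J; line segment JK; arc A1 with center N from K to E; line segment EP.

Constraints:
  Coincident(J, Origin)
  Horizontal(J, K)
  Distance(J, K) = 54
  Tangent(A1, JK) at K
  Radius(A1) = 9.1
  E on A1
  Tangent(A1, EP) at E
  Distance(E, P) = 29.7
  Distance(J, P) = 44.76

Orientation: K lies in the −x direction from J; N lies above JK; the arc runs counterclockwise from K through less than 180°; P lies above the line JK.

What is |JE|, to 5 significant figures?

46.201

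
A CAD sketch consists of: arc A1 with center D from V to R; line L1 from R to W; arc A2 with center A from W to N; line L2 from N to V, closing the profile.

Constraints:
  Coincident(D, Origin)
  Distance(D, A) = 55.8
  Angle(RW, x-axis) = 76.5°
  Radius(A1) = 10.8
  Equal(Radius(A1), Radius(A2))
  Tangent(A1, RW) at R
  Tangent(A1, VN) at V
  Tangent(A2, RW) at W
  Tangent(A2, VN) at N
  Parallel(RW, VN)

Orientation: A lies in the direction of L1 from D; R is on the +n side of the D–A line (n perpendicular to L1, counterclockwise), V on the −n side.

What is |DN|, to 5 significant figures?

56.836

The slot axis is L1's direction at 76.5°, so u = (cos 76.5°, sin 76.5°) = (0.23345, 0.97237) and n = (−sin 76.5°, cos 76.5°) = (-0.97237, 0.23345). D is at the origin and A lies 55.8 along u from D, so A = 55.8·u = (13.026, 54.258). Tangency of A1 to both parallel lines with radius 10.8 puts R and V at D ± 10.8·n: R = (-10.502, 2.5212), V = (10.502, -2.5212). Equal radii place W and N the same way about A: W = A + 10.8·n = (2.5247, 56.779), N = A − 10.8·n = (23.528, 51.737). Then |DN| = |N − D| = 56.836.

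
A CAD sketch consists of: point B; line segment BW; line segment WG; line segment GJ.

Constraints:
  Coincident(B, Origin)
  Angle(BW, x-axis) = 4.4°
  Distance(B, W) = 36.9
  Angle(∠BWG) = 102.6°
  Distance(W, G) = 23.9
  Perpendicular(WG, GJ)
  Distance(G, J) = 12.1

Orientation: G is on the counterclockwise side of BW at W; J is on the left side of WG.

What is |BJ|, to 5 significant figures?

39.906

B is at the origin; BW runs at 4.4° with length 36.9, so W = 36.9·(cos 4.4°, sin 4.4°) = (36.791, 2.8309). ∠BWG = 102.6°, so WG runs at 4.4° + (180° − 102.6°) = 81.800° from the x-axis; with |WG| = 23.9, G = W + 23.9·(cos 81.800°, sin 81.800°) = (40.200, 26.487). The perpendicularity gives GJ at right angles to WG; with |GJ| = 12.1 on the left of WG, J = G + 12.1·(-0.98978, 0.14263) = (28.224, 28.212). Then |BJ| = |J − B| = 39.906.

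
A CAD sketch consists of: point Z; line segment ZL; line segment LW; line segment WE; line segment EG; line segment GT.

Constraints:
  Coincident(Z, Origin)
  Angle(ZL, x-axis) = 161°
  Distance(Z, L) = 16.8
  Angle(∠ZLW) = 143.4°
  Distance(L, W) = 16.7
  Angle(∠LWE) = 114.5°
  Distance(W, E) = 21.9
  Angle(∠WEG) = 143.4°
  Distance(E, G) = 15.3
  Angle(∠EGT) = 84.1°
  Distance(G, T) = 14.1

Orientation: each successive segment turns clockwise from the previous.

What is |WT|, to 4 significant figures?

31.45

Z is at the origin; ZL runs at 161.0° with length 16.8, so L = (-15.88, 5.470). ∠ZLW = 143.4° gives LW at 124.4° from the x-axis; with |LW| = 16.7, W = (-25.32, 19.25). ∠LWE = 114.5° gives WE at 58.90° from the x-axis; with |WE| = 21.9, E = (-14.01, 38.00). ∠WEG = 143.4° gives EG at 22.30° from the x-axis; with |EG| = 15.3, G = (0.1481, 43.81). ∠EGT = 84.1° gives GT at -73.60° from the x-axis; with |GT| = 14.1, T = (4.129, 30.28). Then |WT| = |T − W| = 31.45.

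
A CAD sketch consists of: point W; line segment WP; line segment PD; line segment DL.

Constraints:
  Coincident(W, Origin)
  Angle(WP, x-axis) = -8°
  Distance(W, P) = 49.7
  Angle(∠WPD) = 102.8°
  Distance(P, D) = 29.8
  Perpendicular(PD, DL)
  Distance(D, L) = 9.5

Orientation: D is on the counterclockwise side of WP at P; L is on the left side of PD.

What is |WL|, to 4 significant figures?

56.43

W is at the origin; WP runs at -8.0° with length 49.7, so P = 49.7·(cos -8.0°, sin -8.0°) = (49.22, -6.917). ∠WPD = 102.8°, so PD runs at -8.0° + (180° − 102.8°) = 69.20° from the x-axis; with |PD| = 29.8, D = P + 29.8·(cos 69.20°, sin 69.20°) = (59.80, 20.94). PD is perpendicular to DL; with |DL| = 9.5 on the left of PD, L = D + 9.5·(-0.9348, 0.3551) = (50.92, 24.31). Then |WL| = |L − W| = 56.43.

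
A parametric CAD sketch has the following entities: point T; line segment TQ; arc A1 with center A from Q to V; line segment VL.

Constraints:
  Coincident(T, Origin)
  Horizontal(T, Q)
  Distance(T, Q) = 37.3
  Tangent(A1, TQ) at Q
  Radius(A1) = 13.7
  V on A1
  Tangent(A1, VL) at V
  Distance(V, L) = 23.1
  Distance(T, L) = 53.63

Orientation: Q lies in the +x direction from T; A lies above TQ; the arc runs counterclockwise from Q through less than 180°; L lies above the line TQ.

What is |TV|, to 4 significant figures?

53.09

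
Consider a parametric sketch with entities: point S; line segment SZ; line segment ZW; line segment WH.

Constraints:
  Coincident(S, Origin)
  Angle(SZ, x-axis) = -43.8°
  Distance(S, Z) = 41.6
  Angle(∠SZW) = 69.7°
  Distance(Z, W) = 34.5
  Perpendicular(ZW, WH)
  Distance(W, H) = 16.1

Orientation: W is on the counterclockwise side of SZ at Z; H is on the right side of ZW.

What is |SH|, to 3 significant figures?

58.7

S is at the origin; SZ runs at -43.8° with length 41.6, so Z = 41.6·(cos -43.8°, sin -43.8°) = (30.0, -28.8). ∠SZW = 69.7°, so ZW runs at -43.8° + (180° − 69.7°) = 66.5° from the x-axis; with |ZW| = 34.5, W = Z + 34.5·(cos 66.5°, sin 66.5°) = (43.8, 2.85). The perpendicularity gives WH at right angles to ZW; with |WH| = 16.1 on the right of ZW, H = W + 16.1·(0.917, -0.399) = (58.5, -3.57). Then |SH| = |H − S| = 58.7.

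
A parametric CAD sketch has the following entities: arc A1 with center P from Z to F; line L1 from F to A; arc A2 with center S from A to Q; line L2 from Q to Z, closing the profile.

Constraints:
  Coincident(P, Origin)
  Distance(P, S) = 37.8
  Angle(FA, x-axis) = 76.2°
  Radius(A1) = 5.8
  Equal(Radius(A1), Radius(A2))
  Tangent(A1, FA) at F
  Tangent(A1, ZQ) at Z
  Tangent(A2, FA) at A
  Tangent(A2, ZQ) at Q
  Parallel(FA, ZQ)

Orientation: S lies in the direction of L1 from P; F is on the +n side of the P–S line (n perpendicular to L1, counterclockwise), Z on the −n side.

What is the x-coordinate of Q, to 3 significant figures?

14.6

The slot axis is L1's direction at 76.2°, so u = (cos 76.2°, sin 76.2°) = (0.239, 0.971) and n = (−sin 76.2°, cos 76.2°) = (-0.971, 0.239). P is at the origin and S lies 37.8 along u from P, so S = 37.8·u = (9.02, 36.7). Tangency of A1 to both parallel lines with radius 5.8 puts F and Z at P ± 5.8·n: F = (-5.63, 1.38), Z = (5.63, -1.38). Equal radii place A and Q the same way about S: A = S + 5.8·n = (3.38, 38.1), Q = S − 5.8·n = (14.6, 35.3). So Q.x = 14.6.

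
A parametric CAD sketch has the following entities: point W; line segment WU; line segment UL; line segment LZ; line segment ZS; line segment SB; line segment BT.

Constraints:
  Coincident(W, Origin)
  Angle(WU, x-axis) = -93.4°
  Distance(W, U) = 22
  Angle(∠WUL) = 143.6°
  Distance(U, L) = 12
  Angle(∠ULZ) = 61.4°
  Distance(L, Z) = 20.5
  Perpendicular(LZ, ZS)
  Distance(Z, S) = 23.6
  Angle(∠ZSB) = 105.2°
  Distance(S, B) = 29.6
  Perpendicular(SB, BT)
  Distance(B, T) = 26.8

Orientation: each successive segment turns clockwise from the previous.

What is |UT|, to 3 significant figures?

21.4

∠ZSB = 105.2° gives SB at -53.2° from the x-axis; with |SB| = 29.6, B = (23.1, -27.1). The perpendicularity gives BT at right angles to SB, so BT runs at -143°; with |BT| = 26.8, T = (1.68, -43.2). Then |UT| = |T − U| = 21.4.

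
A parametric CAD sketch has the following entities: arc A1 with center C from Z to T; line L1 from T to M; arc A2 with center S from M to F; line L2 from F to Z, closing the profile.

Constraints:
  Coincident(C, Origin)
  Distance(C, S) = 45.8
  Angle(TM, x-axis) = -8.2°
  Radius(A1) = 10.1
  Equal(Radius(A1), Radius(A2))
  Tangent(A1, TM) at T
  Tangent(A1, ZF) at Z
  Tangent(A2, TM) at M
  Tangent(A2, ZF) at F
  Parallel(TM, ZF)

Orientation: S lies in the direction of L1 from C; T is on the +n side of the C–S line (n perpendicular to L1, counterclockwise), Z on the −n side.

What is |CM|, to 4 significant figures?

46.90

Tangency of A1 to both parallel lines with radius 10.1 puts T and Z at C ± 10.1·n: T = (1.441, 9.997), Z = (-1.441, -9.997). Equal radii place M and F the same way about S: M = S + 10.1·n = (46.77, 3.464), F = S − 10.1·n = (43.89, -16.53). Then |CM| = |M − C| = 46.90.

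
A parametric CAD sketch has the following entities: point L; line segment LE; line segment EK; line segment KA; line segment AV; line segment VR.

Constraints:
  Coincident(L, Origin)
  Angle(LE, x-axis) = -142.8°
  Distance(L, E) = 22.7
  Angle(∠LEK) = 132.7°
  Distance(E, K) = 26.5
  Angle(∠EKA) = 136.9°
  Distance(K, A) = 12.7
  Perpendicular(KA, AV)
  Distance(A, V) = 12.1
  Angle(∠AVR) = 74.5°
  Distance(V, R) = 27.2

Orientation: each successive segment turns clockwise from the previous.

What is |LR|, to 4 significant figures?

36.42

L is at the origin; LE runs at -142.8° with length 22.7, so E = (-18.08, -13.72). ∠LEK = 132.7° gives EK at 169.9° from the x-axis; with |EK| = 26.5, K = (-44.17, -9.077). ∠EKA = 136.9° gives KA at 126.8° from the x-axis; with |KA| = 12.7, A = (-51.78, 1.092). The perpendicularity gives AV at right angles to KA, so AV runs at 36.80°; with |AV| = 12.1, V = (-42.09, 8.340). ∠AVR = 74.5° gives VR at -68.70° from the x-axis; with |VR| = 27.2, R = (-32.21, -17.00). Then |LR| = |R − L| = 36.42.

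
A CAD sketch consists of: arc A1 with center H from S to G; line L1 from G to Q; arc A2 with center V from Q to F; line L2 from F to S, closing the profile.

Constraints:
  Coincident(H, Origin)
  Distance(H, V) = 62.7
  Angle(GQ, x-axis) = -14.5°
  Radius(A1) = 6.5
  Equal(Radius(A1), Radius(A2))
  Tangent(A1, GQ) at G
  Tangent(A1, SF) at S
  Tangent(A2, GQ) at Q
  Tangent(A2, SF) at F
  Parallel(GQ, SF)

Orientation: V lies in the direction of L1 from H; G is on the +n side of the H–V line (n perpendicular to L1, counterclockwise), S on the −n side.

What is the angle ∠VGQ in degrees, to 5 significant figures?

5.9186°

The slot axis is L1's direction at -14.5°, so u = (cos -14.5°, sin -14.5°) = (0.96815, -0.25038) and n = (−sin -14.5°, cos -14.5°) = (0.25038, 0.96815). H is at the origin and V lies 62.7 along u from H, so V = 62.7·u = (60.703, -15.699). Tangency of A1 to both parallel lines with radius 6.5 puts G and S at H ± 6.5·n: G = (1.6275, 6.2930), S = (-1.6275, -6.2930). Equal radii place Q and F the same way about V: Q = V + 6.5·n = (62.330, -9.4059), F = V − 6.5·n = (59.075, -21.992). Then cos ∠VGQ = GV·GQ / (|GV||GQ|), giving 5.9186°.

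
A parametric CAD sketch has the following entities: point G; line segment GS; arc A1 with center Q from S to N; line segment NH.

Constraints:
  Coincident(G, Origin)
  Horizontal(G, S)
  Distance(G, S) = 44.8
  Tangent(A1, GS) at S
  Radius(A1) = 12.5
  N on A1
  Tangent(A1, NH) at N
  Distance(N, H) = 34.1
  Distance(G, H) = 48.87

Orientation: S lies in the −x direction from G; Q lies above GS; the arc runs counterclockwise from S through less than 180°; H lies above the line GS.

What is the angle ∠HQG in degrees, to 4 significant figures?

71.10°

G is at the origin; GS is horizontal with |GS| = 44.8 and S on the −x side, so S = (-44.80, 0.000). Since A1 is tangent to GS there, QS ⟂ GS, so Q = S + (0, 12.5) = (-44.80, 12.50). Since QN ⟂ NH (tangency), |QH| = √(12.5² + 34.1²) = 36.32 regardless of where N sits on A1. So H lies on both circle(G, 48.87) and circle(Q, 36.32); the above-GS intersection is H = (-24.24, 42.44). N is the foot of the tangent from H: N = (-32.69, 9.401).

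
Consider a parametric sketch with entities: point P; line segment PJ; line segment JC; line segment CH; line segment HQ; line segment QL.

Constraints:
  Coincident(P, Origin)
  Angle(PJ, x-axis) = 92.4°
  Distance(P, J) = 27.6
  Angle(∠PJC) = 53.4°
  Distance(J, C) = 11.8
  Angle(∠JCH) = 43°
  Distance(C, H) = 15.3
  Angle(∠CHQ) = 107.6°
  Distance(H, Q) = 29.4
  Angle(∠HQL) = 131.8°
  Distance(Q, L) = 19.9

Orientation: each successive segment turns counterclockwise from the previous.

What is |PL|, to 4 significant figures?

64.58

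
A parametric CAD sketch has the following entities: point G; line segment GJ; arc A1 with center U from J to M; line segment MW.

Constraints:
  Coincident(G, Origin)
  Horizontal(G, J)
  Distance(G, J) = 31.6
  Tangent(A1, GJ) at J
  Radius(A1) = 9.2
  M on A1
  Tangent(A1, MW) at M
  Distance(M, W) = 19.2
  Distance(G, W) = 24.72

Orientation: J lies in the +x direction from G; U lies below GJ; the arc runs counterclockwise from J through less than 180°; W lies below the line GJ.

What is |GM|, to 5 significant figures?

24.185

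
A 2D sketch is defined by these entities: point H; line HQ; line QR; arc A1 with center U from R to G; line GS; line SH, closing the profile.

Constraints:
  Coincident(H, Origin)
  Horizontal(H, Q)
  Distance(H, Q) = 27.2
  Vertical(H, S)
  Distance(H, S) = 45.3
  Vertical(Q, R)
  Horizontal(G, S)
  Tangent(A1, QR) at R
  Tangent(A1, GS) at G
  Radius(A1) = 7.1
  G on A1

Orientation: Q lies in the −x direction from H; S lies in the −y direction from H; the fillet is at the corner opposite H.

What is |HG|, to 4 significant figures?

49.56

H is at the origin; HQ is horizontal with |HQ| = 27.2 and Q on the −x side, so Q = (-27.20, 0.000). H and S share the same x with |HS| = 45.3 and S on the −y side, so S = (0.000, -45.30). The virtual corner opposite H is at (-27.20, -45.30). Tangency of A1 to QR means the radius UR is perpendicular to QR and since A1 is tangent to GS there, UG ⟂ GS, with radius 7.1, so the center U sits 7.1 in from both sides at U = (-20.10, -38.20). That places the tangent points at R = (-27.20, -38.20) on QR and G = (-20.10, -45.30) on GS. Then |HG| = |G − H| = 49.56.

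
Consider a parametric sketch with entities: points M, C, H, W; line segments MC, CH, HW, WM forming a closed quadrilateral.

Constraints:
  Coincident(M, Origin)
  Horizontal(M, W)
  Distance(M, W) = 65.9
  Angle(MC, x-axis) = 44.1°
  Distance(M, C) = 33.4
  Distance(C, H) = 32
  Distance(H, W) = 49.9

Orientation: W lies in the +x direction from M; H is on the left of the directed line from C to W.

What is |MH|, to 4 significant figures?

65.40

Checks: M.y = 0.00, W.y = 0.00 ✓; |CH| = 32.00 ✓; |HW| = 49.90 ✓.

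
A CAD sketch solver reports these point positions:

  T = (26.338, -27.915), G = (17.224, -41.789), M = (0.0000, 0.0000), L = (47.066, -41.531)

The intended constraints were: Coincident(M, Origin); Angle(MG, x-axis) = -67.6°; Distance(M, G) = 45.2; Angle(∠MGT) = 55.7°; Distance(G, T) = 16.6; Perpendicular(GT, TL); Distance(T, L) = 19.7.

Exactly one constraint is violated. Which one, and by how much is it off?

Distance(T, L) = 19.7 — off by 5.10.

M = (0.00, 0.00) ✓; MG at -67.60° ✓; |MG| = 45.20 ✓; ∠MGT = 55.70° ✓; |GT| = 16.60 ✓; ∠(GT, TL) = 90.00° ✓; |TL| = 24.80 ✗.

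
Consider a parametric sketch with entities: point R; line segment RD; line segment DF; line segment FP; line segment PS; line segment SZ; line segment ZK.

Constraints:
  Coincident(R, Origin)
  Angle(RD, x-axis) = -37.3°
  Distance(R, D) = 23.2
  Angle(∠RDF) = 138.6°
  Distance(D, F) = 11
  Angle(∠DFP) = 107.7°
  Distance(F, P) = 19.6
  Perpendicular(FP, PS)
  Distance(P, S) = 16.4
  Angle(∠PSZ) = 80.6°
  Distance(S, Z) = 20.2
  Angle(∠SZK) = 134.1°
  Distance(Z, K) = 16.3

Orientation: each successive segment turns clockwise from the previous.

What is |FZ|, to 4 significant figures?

13.10

The perpendicularity gives PS at right angles to FP, so PS runs at 119.0°; with |PS| = 16.4, S = (-4.483, -20.00). ∠PSZ = 80.6° gives SZ at 19.60° from the x-axis; with |SZ| = 20.2, Z = (14.55, -13.23). Then |FZ| = |Z − F| = 13.10.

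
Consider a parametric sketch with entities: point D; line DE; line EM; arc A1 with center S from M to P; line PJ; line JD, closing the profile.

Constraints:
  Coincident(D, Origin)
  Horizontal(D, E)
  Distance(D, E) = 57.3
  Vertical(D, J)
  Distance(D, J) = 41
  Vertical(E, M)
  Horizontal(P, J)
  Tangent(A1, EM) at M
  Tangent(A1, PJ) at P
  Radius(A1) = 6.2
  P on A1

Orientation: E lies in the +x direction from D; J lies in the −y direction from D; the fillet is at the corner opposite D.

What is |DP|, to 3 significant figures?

65.5

D is at the origin; D and E share the same y with |DE| = 57.3 and E on the +x side, so E = (57.3, 0.00). D and J share the same x with |DJ| = 41.0 and J on the −y side, so J = (0.00, -41.0). The virtual corner opposite D is at (57.3, -41.0). The tangent condition forces SM to be normal to EM and A1 meets PJ tangentially, so SP is at right angles to PJ, with radius 6.2, so the center S sits 6.2 in from both sides at S = (51.1, -34.8). That places the tangent points at M = (57.3, -34.8) on EM and P = (51.1, -41.0) on PJ. Then |DP| = |P − D| = 65.5.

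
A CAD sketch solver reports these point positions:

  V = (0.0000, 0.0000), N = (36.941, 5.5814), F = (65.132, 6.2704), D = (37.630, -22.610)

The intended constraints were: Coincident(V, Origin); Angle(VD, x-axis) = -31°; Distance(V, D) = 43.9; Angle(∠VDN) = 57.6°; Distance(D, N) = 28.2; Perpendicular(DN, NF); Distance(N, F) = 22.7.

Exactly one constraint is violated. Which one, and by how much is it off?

Distance(N, F) = 22.7 — off by 5.50.

V = (0.00, 0.00) ✓; VD at -31.00° ✓; |VD| = 43.90 ✓; ∠VDN = 57.60° ✓; |DN| = 28.20 ✓; ∠(DN, NF) = 90.00° ✓; |NF| = 28.20 ✗.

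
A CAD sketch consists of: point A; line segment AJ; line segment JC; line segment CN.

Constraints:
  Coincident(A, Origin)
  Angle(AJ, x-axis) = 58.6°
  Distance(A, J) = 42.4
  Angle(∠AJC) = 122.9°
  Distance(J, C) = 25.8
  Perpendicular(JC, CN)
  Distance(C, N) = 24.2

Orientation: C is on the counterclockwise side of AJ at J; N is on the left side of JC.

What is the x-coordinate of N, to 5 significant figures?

-10.904

∠AJC = 122.9°, so JC runs at 58.6° + (180° − 122.9°) = 115.70° from the x-axis; with |JC| = 25.8, C = J + 25.8·(cos 115.70°, sin 115.70°) = (10.902, 59.438). The perpendicularity gives CN at right angles to JC; with |CN| = 24.2 on the left of JC, N = C + 24.2·(-0.90108, -0.43366) = (-10.904, 48.944). So N.x = -10.904.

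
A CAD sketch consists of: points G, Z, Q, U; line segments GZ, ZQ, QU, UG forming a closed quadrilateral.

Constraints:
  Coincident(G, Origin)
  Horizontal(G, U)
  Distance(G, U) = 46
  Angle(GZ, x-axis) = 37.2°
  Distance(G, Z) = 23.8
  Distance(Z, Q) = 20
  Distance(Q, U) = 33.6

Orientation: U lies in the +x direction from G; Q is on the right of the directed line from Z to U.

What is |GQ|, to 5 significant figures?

13.529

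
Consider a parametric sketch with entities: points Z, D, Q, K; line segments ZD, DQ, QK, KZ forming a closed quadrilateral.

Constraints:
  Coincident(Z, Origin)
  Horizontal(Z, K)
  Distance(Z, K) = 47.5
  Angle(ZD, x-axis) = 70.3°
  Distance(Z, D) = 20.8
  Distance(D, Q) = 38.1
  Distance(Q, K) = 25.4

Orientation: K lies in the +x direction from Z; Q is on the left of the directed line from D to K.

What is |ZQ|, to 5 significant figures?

51.326

Z is at the origin; ZK is horizontal with |ZK| = 47.5 and K in +x, so K = (47.5, 0). ZD runs at 70.3° with |ZD| = 20.8, so D = (7.0116, 19.583). Q is determined by |DQ| = 38.1 and |QK| = 25.4 together: it lies at the intersection of circle(D, 38.1) and circle(K, 25.4). With |DK| = 44.975, the foot of the radical line on DK is 31.453 from D and the perpendicular offset is √(38.1² − 31.453²) = 21.501. Taking the left-of-DK solution: Q = (44.689, 25.244).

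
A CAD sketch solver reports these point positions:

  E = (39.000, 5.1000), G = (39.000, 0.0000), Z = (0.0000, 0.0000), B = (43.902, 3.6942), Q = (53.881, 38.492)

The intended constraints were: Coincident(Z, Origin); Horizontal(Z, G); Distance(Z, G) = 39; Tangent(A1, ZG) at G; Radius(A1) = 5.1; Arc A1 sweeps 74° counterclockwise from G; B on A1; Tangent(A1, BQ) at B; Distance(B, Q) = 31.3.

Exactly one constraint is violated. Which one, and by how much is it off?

Distance(B, Q) = 31.3 — off by 4.90.

Z = (0.00, 0.00) ✓; Z.y = 0.00, G.y = 0.00 ✓; |ZG| = 39.00 ✓; ∠(EG, GZ) = 90.00° ✓; |EG| = 5.100 ✓; bearing(E→B) − bearing(E→G) = 74.00° ✓; |EB| = 5.100 ✓; ∠(EB, BQ) = 90.00° ✓; |BQ| = 36.20 ✗.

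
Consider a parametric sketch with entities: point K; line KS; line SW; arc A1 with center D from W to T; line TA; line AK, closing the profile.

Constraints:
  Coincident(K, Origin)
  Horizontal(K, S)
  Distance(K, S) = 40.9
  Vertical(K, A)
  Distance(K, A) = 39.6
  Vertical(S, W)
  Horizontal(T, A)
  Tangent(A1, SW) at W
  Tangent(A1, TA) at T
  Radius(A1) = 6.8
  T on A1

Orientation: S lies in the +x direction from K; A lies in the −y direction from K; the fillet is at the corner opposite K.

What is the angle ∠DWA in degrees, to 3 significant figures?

9.44°

K is at the origin; K and S share the same y with |KS| = 40.9 and S on the +x side, so S = (40.9, 0.00). K and A share the same x with |KA| = 39.6 and A on the −y side, so A = (0.00, -39.6). The virtual corner opposite K is at (40.9, -39.6). A1 meets SW tangentially, so DW is at right angles to SW and A1 meets TA tangentially, so DT is at right angles to TA, with radius 6.8, so the center D sits 6.8 in from both sides at D = (34.1, -32.8). That places the tangent points at W = (40.9, -32.8) on SW and T = (34.1, -39.6) on TA. Then cos ∠DWA = WD·WA / (|WD||WA|), giving 9.44°.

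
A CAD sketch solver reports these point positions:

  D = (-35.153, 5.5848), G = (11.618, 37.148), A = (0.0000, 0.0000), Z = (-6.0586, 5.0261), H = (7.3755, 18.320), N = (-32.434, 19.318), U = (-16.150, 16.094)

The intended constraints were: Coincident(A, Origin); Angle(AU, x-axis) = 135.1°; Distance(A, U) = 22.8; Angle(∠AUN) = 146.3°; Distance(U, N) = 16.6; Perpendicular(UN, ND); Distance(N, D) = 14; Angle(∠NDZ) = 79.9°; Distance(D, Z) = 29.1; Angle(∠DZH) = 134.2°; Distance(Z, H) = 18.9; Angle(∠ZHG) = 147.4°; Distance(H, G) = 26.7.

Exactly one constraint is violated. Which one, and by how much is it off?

Distance(H, G) = 26.7 — off by 7.40.

A = (0.00, 0.00) ✓; AU at 135.1° ✓; |AU| = 22.80 ✓; ∠AUN = 146.3° ✓; |UN| = 16.60 ✓; ∠(UN, ND) = 90.00° ✓; |ND| = 14.00 ✓; ∠NDZ = 79.90° ✓; |DZ| = 29.10 ✓; ∠DZH = 134.2° ✓; |ZH| = 18.90 ✓; ∠ZHG = 147.4° ✓; |HG| = 19.30 ✗.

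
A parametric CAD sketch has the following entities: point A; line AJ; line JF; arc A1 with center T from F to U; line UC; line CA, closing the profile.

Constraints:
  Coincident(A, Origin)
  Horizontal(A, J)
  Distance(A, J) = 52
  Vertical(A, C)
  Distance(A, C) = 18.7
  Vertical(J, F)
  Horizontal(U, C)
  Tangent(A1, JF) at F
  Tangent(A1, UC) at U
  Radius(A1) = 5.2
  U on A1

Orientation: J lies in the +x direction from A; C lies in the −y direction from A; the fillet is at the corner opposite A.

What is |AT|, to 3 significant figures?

48.7

AC is vertical with |AC| = 18.7 and C on the −y side, so C = (0.00, -18.7). The virtual corner opposite A is at (52.0, -18.7). Since A1 is tangent to JF there, TF ⟂ JF and the tangent condition forces TU to be normal to UC, with radius 5.2, so the center T sits 5.2 in from both sides at T = (46.8, -13.5). Then |AT| = |T − A| = 48.7.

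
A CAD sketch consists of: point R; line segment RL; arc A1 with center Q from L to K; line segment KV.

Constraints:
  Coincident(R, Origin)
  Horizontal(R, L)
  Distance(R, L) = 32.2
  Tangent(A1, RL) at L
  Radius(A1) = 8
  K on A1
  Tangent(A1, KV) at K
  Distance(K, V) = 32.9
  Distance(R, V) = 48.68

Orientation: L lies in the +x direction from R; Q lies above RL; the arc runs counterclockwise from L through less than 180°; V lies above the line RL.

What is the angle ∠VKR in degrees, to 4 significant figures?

81.50°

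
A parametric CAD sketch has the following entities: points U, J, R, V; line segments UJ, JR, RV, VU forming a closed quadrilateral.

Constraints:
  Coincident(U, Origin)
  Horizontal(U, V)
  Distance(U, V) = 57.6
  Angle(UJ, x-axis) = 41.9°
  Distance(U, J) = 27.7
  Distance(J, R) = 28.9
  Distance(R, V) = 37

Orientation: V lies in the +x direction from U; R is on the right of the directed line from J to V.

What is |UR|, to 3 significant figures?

24.4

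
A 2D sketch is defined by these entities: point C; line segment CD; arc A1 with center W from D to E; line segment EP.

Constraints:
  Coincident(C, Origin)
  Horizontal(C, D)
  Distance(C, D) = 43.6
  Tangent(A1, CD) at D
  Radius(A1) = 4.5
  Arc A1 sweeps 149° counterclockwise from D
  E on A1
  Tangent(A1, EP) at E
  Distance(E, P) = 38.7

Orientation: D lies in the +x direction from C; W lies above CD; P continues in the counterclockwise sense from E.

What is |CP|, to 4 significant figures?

31.03

C is at the origin; CD is horizontal with |CD| = 43.6 and D on the +x side, so D = (43.60, 0.000). Since A1 is tangent to CD there, WD ⟂ CD, so W = D + (0, 4.5) = (43.60, 4.500). On A1, D sits at bearing -90° from W; a 149° counterclockwise sweep puts E at bearing 59°, so E = W + 4.5·(cos 59°, sin 59°) = (45.92, 8.357). Since A1 is tangent to EP there, WE ⟂ EP, so EP runs along (−sin 59°, cos 59°); with |EP| = 38.7, P = (12.75, 28.29). Then |CP| = |P − C| = 31.03.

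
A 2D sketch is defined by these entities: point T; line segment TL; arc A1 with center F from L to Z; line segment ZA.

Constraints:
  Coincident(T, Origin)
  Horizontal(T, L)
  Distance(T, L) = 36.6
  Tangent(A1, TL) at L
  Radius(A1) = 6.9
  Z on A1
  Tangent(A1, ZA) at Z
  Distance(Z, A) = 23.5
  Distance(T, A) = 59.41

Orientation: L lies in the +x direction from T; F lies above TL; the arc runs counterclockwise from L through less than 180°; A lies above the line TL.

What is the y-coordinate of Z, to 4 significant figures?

3.379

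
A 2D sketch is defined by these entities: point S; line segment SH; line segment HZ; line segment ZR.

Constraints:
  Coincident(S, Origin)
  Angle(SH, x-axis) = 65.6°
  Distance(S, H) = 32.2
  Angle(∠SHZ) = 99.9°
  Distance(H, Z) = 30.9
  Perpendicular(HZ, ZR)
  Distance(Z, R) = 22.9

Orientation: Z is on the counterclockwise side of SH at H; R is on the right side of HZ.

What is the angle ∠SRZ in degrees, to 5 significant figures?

33.706°

∠SHZ = 99.9°, so HZ runs at 65.6° + (180° − 99.9°) = 145.70° from the x-axis; with |HZ| = 30.9, Z = H + 30.9·(cos 145.70°, sin 145.70°) = (-12.224, 46.737). HZ is perpendicular to ZR; with |ZR| = 22.9 on the right of HZ, R = Z + 22.9·(0.56353, 0.82610) = (0.68027, 65.655). Then cos ∠SRZ = RS·RZ / (|RS||RZ|), giving 33.706°.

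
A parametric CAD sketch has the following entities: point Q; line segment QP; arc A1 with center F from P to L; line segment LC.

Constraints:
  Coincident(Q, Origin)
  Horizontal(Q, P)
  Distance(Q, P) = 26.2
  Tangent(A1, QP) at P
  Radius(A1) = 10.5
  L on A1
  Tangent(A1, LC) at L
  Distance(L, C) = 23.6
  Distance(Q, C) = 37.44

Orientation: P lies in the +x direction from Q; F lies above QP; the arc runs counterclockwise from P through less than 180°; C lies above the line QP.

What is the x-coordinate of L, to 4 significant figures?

33.19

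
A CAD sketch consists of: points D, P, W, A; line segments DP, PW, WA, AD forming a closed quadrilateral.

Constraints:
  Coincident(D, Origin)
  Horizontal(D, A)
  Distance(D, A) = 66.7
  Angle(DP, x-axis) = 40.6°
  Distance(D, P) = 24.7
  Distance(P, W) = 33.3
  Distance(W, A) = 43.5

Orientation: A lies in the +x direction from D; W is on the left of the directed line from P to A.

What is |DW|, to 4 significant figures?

58.00

D is at the origin; DA is horizontal with |DA| = 66.7 and A in +x, so A = (66.7, 0). DP runs at 40.6° with |DP| = 24.7, so P = (18.75, 16.07). W is determined by |PW| = 33.3 and |WA| = 43.5 together: it lies at the intersection of circle(P, 33.3) and circle(A, 43.5). With |PA| = 50.57, the foot of the radical line on PA is 17.54 from P and the perpendicular offset is √(33.3² − 17.54²) = 28.31. Taking the left-of-PA solution: W = (44.38, 37.34).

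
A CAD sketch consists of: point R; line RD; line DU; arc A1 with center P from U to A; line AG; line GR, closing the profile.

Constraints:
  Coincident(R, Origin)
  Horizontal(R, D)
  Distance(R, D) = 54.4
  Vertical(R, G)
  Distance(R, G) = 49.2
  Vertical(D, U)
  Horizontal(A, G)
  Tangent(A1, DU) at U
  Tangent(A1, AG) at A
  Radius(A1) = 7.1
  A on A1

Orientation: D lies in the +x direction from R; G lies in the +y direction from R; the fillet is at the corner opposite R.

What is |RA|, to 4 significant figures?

68.25

R is at the origin; R and D share the same y with |RD| = 54.4 and D on the +x side, so D = (54.40, 0.000). R and G share the same x with |RG| = 49.2 and G on the +y side, so G = (0.000, 49.20). The virtual corner opposite R is at (54.40, 49.20). Since A1 is tangent to DU there, PU ⟂ DU and since A1 is tangent to AG there, PA ⟂ AG, with radius 7.1, so the center P sits 7.1 in from both sides at P = (47.30, 42.10). That places the tangent points at U = (54.40, 42.10) on DU and A = (47.30, 49.20) on AG. Then |RA| = |A − R| = 68.25.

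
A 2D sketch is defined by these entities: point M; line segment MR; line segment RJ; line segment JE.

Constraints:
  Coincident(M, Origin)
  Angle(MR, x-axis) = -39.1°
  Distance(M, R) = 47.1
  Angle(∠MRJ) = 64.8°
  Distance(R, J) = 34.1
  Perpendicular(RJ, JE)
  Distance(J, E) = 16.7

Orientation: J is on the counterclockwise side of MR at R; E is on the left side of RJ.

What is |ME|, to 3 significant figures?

29.5

∠MRJ = 64.8°, so RJ runs at -39.1° + (180° − 64.8°) = 76.1° from the x-axis; with |RJ| = 34.1, J = R + 34.1·(cos 76.1°, sin 76.1°) = (44.7, 3.40). The perpendicularity gives JE at right angles to RJ; with |JE| = 16.7 on the left of RJ, E = J + 16.7·(-0.971, 0.240) = (28.5, 7.41). Then |ME| = |E − M| = 29.5.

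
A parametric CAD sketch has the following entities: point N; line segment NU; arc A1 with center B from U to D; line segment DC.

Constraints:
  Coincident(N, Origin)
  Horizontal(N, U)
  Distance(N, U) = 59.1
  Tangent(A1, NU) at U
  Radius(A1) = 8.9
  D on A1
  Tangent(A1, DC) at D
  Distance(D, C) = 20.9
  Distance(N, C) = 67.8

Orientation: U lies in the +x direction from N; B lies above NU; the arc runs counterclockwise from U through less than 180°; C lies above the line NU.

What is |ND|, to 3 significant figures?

68.5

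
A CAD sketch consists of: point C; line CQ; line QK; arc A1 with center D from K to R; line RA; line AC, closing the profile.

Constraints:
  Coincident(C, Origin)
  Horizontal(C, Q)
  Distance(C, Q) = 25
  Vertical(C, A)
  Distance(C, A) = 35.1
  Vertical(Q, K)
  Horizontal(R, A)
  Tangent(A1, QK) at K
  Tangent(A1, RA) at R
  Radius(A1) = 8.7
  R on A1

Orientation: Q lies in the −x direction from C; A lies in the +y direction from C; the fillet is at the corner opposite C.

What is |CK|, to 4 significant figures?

36.36

C is at the origin; C and Q share the same y with |CQ| = 25.0 and Q on the −x side, so Q = (-25.00, 0.000). C and A share the same x with |CA| = 35.1 and A on the +y side, so A = (0.000, 35.10). The virtual corner opposite C is at (-25.00, 35.10). The tangent condition forces DK to be normal to QK and since A1 is tangent to RA there, DR ⟂ RA, with radius 8.7, so the center D sits 8.7 in from both sides at D = (-16.30, 26.40). That places the tangent points at K = (-25.00, 26.40) on QK and R = (-16.30, 35.10) on RA. Then |CK| = |K − C| = 36.36.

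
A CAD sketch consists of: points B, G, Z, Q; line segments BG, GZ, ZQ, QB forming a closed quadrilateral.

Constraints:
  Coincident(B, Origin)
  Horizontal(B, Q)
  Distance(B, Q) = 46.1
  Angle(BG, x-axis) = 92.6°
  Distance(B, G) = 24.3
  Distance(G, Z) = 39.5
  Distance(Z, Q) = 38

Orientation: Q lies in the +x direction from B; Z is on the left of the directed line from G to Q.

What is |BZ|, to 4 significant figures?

51.70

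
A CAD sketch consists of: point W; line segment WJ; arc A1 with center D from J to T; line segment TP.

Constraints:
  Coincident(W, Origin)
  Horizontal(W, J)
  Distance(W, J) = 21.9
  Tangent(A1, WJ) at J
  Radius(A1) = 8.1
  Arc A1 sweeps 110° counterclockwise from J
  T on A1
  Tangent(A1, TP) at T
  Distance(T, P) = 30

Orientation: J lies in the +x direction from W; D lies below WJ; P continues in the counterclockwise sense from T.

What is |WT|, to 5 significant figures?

17.953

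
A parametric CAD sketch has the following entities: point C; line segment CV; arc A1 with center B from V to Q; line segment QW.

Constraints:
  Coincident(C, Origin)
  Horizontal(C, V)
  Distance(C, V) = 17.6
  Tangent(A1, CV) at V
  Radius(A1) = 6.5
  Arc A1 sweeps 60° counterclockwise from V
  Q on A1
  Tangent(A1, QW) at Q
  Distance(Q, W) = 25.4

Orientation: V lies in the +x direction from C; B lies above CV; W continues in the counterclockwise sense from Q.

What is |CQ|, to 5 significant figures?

23.455

C is at the origin; C and V share the same y with |CV| = 17.6 and V on the +x side, so V = (17.600, 0.0000). Tangency of A1 to CV means the radius BV is perpendicular to CV, so B = V + (0, 6.5) = (17.600, 6.5000). On A1, V sits at bearing -90° from B; a 60° counterclockwise sweep puts Q at bearing -30°, so Q = B + 6.5·(cos -30°, sin -30°) = (23.229, 3.2500). Then |CQ| = |Q − C| = 23.455.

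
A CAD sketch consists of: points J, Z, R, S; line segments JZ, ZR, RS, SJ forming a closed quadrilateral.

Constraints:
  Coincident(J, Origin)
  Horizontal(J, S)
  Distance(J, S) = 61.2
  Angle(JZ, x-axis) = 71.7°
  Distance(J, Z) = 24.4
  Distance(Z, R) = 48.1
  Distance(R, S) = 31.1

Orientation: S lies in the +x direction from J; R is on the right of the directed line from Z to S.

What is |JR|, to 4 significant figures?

38.56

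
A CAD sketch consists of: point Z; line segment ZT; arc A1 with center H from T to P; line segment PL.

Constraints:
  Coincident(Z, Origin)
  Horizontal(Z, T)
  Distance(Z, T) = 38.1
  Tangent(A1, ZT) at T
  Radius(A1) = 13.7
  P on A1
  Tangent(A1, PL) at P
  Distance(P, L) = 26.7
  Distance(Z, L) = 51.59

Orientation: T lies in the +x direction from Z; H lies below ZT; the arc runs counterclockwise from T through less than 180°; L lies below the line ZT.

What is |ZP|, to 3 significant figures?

29.4

Z is at the origin; Z and T share the same y with |ZT| = 38.1 and T on the +x side, so T = (38.1, 0.00). A1 meets ZT tangentially, so HT is at right angles to ZT, so H = T + (0, -13.7) = (38.1, -13.7). Since HP ⟂ PL (tangency), |HL| = √(13.7² + 26.7²) = 30.0 regardless of where P sits on A1. So L lies on both circle(Z, 51.59) and circle(H, 30.0); the below-ZT intersection is L = (29.4, -42.4). P is the foot of the tangent from L: P = (24.6, -16.1).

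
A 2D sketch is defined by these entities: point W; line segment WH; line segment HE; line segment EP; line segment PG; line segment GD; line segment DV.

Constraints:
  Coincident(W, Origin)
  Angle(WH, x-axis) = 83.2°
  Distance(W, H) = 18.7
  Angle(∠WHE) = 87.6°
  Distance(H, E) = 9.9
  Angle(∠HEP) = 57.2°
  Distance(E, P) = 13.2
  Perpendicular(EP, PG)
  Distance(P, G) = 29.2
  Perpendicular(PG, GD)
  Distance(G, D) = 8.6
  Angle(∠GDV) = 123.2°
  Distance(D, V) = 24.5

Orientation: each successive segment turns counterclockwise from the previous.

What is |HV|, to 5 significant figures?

14.183

W is at the origin; WH runs at 83.2° with length 18.7, so H = (2.2142, 18.568). ∠WHE = 87.6° gives HE at 175.60° from the x-axis; with |HE| = 9.9, E = (-7.6567, 19.328). ∠HEP = 57.2° gives EP at -61.600° from the x-axis; with |EP| = 13.2, P = (-1.3784, 7.7166). EP is perpendicular to PG, so PG runs at 28.400°; with |PG| = 29.2, G = (24.307, 21.605). PG ⟂ GD, so GD runs at 118.40°; with |GD| = 8.6, D = (20.217, 29.170). ∠GDV = 123.2° gives DV at 175.20° from the x-axis; with |DV| = 24.5, V = (-4.1971, 31.220). Then |HV| = |V − H| = 14.183.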